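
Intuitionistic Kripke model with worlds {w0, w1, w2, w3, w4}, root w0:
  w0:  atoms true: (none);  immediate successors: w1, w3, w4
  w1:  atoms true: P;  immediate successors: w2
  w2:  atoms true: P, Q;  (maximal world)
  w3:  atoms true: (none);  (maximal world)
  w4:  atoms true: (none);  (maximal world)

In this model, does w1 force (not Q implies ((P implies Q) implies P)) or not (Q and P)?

w1 forces (not Q implies ((P implies Q) implies P)) or not (Q and P) via the disjunct not Q implies ((P implies Q) implies P).

Yes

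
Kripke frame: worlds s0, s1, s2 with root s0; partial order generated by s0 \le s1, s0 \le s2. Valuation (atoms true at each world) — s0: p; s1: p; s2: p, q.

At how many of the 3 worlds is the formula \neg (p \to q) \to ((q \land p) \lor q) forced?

1

s0: does not force it — s0 \nVdash \neg (p \to q) \to ((q \land p) \lor q): at the accessible world s1, s1 \Vdash \neg (p \to q) but s1 \nVdash (q \land p) \lor q.
s1: does not force it — s1 \nVdash \neg (p \to q) \to ((q \land p) \lor q): already at s1 itself, s1 \Vdash \neg (p \to q) but s1 \nVdash (q \land p) \lor q.
s2: forces it.
Worlds forcing the formula: {s2}.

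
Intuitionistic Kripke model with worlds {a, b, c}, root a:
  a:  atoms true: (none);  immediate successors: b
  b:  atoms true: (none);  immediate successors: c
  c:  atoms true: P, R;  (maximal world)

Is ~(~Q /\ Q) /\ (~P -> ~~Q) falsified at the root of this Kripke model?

No

a ||- ~(~Q /\ Q) /\ (~P -> ~~Q) since a forces both conjuncts.
So the root a forces ~(~Q /\ Q) /\ (~P -> ~~Q); the model is not a countermodel.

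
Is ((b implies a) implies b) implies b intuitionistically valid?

No

This is Peirce's law, which is not intuitionistically valid.
A Kripke countermodel: worlds s0, s1; order generated by s0 <= s1; atoms true at each world — s0:{}; s1:{b}.
s0 does not force ((b implies a) implies b) implies b: already at s0 itself, s0 forces (b implies a) implies b but s0 does not force b.
s0 lacks atom b, so s0 does not force b.
So the root s0 does not force the formula.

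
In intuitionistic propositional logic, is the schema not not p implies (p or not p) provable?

This is a variant of double-negation elimination (deriving excluded middle from double negation), which is not intuitionistically valid.
A Kripke countermodel: worlds s0, s1; order generated by s0 <= s1; atoms true at each world — s0:{}; s1:{p}.
s0 does not force not not p implies (p or not p): already at s0 itself, s0 forces not not p but s0 does not force p or not p.
s0 does not force p or not p: neither disjunct is forced at s0.
s0 lacks atom p, so s0 does not force p.
So the root s0 does not force the formula.

No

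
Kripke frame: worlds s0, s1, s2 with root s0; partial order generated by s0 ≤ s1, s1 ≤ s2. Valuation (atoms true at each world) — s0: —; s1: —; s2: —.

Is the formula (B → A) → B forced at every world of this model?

Not every world: s0 ⊮ (B → A) → B.
s0 ⊮ (B → A) → B: already at s0 itself, s0 ⊩ B → A but s0 ⊮ B.
s0 lacks atom B, so s0 ⊮ B.

No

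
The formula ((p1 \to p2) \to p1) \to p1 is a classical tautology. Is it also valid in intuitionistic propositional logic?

This is Peirce's law, which is not intuitionistically valid.
A Kripke countermodel: worlds w0, w1; order generated by w0 \le w1; atoms true at each world — w0:{}; w1:{p1}.
w0 \nVdash ((p1 \to p2) \to p1) \to p1: already at w0 itself, w0 \Vdash (p1 \to p2) \to p1 but w0 \nVdash p1.
w0 lacks atom p1, so w0 \nVdash p1.
So the root w0 does not force the formula.

No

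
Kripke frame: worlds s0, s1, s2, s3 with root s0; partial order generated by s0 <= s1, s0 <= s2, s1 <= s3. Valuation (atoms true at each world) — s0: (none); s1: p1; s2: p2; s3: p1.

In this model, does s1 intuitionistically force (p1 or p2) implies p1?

s1 forces (p1 or p2) implies p1: every world accessible from s1 that forces p1 or p2 (namely s1, s3) also forces p1.

Yes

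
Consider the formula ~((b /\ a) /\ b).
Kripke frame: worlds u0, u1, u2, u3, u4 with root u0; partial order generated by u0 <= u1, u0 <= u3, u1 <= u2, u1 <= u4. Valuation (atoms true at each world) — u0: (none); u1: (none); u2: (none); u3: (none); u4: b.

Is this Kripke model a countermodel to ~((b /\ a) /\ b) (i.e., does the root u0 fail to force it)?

No

u0 ||- ~((b /\ a) /\ b): no world accessible from u0 forces (b /\ a) /\ b.
So the root u0 forces ~((b /\ a) /\ b); the model is not a countermodel.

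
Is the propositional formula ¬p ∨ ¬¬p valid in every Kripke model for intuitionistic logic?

No

This is the weak law of excluded middle, which is not intuitionistically valid.
A Kripke countermodel: worlds s0, s1, s2; order generated by s0 ≤ s1, s0 ≤ s2; atoms true at each world — s0:{}; s1:{p}; s2:{}.
s0 ⊮ ¬p ∨ ¬¬p: neither disjunct is forced at s0.
s0 ⊮ ¬p since s1 is accessible from s0 and s1 ⊩ p.
So the root s0 does not force the formula.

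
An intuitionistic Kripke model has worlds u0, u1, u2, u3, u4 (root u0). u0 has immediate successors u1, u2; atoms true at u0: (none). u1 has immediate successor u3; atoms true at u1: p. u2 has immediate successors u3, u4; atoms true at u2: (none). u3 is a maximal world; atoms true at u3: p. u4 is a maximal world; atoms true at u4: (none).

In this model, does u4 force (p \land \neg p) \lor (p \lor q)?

u4 \nVdash (p \land \neg p) \lor (p \lor q): neither disjunct is forced at u4.
u4 \nVdash p \land \neg p since u4 fails p.

No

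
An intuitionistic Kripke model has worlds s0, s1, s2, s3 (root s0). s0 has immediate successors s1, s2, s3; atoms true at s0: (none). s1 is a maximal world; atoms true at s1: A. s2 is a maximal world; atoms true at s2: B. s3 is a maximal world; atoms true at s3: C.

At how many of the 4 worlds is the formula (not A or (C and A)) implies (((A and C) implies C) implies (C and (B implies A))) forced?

s0: does not force it — s0 does not force (not A or (C and A)) implies (((A and C) implies C) implies (C and (B implies A))): at the accessible world s2, s2 forces not A or (C and A) but s2 does not force ((A and C) implies C) implies (C and (B implies A)).
s1: forces it.
s2: does not force it — s2 does not force (not A or (C and A)) implies (((A and C) implies C) implies (C and (B implies A))): already at s2 itself, s2 forces not A or (C and A) but s2 does not force ((A and C) implies C) implies (C and (B implies A)).
s3: forces it.
Worlds forcing the formula: {s1, s3}.

2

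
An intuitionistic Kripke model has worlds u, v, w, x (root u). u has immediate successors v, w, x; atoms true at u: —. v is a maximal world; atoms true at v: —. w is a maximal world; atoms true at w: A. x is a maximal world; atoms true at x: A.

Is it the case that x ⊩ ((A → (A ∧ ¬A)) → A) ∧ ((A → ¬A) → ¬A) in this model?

x ⊩ ((A → (A ∧ ¬A)) → A) ∧ ((A → ¬A) → ¬A) since x forces both conjuncts.

Yes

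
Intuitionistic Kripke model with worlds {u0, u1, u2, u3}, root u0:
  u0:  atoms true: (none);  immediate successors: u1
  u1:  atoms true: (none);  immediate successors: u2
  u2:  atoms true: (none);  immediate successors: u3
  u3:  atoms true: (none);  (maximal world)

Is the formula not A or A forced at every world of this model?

Yes

u0 forces not A or A via the disjunct not A.
Since the root u0 forces not A or A and forcing is persistent (monotone upward), every world forces it.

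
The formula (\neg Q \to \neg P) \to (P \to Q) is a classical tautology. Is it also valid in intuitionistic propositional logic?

This is the converse of contraposition, which is not intuitionistically valid.
A Kripke countermodel: worlds s0, s1; order generated by s0 \le s1; atoms true at each world — s0:{P}; s1:{P,Q}.
s0 \nVdash (\neg Q \to \neg P) \to (P \to Q): already at s0 itself, s0 \Vdash \neg Q \to \neg P but s0 \nVdash P \to Q.
s0 \nVdash P \to Q: already at s0 itself, s0 \Vdash P but s0 \nVdash Q.
s0 lacks atom Q, so s0 \nVdash Q.
So the root s0 does not force the formula.

No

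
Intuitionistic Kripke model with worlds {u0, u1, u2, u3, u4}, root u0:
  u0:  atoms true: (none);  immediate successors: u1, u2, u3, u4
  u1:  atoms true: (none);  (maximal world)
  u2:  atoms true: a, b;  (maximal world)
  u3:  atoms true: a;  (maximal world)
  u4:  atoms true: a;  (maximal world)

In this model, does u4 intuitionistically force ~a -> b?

Yes

u4 ||- ~a -> b vacuously: no world accessible from u4 forces the antecedent ~a.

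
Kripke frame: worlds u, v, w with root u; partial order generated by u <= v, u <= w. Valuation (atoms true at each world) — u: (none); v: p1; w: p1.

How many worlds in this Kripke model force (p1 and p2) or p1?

2

u: does not force it — u does not force (p1 and p2) or p1: neither disjunct is forced at u.
v: forces it.
w: forces it.
Worlds forcing the formula: {v, w}.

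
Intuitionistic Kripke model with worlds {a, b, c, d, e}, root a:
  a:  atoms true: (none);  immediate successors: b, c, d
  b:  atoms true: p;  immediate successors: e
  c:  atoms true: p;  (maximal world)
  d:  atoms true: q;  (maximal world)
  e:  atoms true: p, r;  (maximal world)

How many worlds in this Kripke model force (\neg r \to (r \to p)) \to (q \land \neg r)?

1

a: does not force it — a \nVdash (\neg r \to (r \to p)) \to (q \land \neg r): already at a itself, a \Vdash \neg r \to (r \to p) but a \nVdash q \land \neg r.
b: does not force it — b \nVdash (\neg r \to (r \to p)) \to (q \land \neg r): already at b itself, b \Vdash \neg r \to (r \to p) but b \nVdash q \land \neg r.
c: does not force it.
d: forces it.
e: does not force it.
Worlds forcing the formula: {d}.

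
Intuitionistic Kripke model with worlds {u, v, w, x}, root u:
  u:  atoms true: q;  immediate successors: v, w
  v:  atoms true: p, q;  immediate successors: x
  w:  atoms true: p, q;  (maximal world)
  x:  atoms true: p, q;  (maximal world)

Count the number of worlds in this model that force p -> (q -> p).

u: forces it.
v: forces it.
w: forces it.
x: forces it.
Worlds forcing the formula: {u, v, w, x}.

4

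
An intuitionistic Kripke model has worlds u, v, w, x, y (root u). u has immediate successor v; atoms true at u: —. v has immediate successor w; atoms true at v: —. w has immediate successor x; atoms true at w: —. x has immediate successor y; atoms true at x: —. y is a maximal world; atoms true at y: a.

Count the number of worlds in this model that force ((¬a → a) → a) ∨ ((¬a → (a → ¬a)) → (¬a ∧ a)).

1

u: does not force it — u ⊮ ((¬a → a) → a) ∨ ((¬a → (a → ¬a)) → (¬a ∧ a)): neither disjunct is forced at u.
v: does not force it — v ⊮ ((¬a → a) → a) ∨ ((¬a → (a → ¬a)) → (¬a ∧ a)): neither disjunct is forced at v.
w: does not force it.
x: does not force it.
y: forces it.
Worlds forcing the formula: {y}.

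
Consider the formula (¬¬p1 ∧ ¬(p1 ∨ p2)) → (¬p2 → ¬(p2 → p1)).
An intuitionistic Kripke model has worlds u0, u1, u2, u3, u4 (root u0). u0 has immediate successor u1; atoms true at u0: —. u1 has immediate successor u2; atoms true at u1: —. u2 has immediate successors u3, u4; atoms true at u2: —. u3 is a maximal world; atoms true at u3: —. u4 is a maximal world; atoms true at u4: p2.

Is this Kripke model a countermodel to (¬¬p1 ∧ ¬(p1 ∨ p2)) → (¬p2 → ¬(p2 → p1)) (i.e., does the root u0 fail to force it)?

u0 ⊩ (¬¬p1 ∧ ¬(p1 ∨ p2)) → (¬p2 → ¬(p2 → p1)) vacuously: no world accessible from u0 forces the antecedent ¬¬p1 ∧ ¬(p1 ∨ p2).
So the root u0 forces (¬¬p1 ∧ ¬(p1 ∨ p2)) → (¬p2 → ¬(p2 → p1)); the model is not a countermodel.

No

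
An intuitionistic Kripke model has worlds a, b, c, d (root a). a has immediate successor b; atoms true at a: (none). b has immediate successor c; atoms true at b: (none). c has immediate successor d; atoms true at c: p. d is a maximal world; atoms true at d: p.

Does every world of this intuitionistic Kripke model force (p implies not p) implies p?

Yes

a forces (p implies not p) implies p vacuously: no world accessible from a forces the antecedent p implies not p.
Since the root a forces (p implies not p) implies p and forcing is persistent (monotone upward), every world forces it.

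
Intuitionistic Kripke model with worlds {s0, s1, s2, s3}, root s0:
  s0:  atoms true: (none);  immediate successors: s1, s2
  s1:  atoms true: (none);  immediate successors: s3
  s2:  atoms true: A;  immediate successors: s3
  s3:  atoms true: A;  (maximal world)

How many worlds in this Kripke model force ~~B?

s0: does not force it — s0 ||-/- ~~B since s0 is accessible from s0 and s0 ||- ~B.
s1: does not force it — s1 ||-/- ~~B since s1 is accessible from s1 and s1 ||- ~B.
s2: does not force it.
s3: does not force it.
Worlds forcing the formula: { }.

0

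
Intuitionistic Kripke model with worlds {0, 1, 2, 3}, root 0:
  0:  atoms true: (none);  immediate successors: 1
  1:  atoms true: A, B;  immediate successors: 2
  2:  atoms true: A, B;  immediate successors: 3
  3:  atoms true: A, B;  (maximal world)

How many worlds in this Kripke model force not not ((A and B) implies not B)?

0: does not force it — 0 does not force not not ((A and B) implies not B) since 0 is accessible from 0 and 0 forces not ((A and B) implies not B).
1: does not force it — 1 does not force not not ((A and B) implies not B) since 1 is accessible from 1 and 1 forces not ((A and B) implies not B).
2: does not force it.
3: does not force it.
Worlds forcing the formula: { }.

0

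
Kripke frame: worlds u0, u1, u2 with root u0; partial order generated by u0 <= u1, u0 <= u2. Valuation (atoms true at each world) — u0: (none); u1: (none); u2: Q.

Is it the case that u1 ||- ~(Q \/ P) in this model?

Yes

u1 ||- ~(Q \/ P): no world accessible from u1 forces Q \/ P.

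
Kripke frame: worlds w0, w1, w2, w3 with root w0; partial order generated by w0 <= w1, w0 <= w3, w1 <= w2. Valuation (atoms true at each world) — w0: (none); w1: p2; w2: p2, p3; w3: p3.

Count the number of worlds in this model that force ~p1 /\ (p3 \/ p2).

w0: does not force it — w0 ||-/- ~p1 /\ (p3 \/ p2) since w0 fails p3 \/ p2.
w1: forces it.
w2: forces it.
w3: forces it.
Worlds forcing the formula: {w1, w2, w3}.

3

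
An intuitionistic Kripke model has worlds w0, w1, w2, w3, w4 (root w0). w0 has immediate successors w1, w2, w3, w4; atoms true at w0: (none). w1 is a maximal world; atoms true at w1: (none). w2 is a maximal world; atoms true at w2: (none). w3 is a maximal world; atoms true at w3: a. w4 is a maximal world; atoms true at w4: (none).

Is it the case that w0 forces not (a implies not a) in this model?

w0 does not force not (a implies not a) since w1 is accessible from w0 and w1 forces a implies not a.
w1 forces a implies not a vacuously: no world accessible from w1 forces the antecedent a.

No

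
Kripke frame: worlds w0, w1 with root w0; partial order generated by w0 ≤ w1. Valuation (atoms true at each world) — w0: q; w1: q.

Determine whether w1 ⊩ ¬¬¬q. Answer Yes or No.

w1 ⊮ ¬¬¬q since w1 is accessible from w1 and w1 ⊩ ¬¬q.
w1 ⊩ ¬¬q: no world accessible from w1 forces ¬q.

No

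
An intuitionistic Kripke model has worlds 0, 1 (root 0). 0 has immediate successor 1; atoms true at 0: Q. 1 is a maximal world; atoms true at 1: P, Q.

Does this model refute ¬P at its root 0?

0 ⊮ ¬P since 1 is accessible from 0 and 1 ⊩ P.
So the root 0 does not force ¬P; the model is a countermodel.

Yes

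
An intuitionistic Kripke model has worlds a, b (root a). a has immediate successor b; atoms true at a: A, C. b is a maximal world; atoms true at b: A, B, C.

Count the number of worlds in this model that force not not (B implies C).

2

a: forces it.
b: forces it.
Worlds forcing the formula: {a, b}.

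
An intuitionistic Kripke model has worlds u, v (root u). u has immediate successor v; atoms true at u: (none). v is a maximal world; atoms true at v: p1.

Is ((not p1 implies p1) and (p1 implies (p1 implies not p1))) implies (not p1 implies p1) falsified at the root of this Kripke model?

No

u forces ((not p1 implies p1) and (p1 implies (p1 implies not p1))) implies (not p1 implies p1) vacuously: no world accessible from u forces the antecedent (not p1 implies p1) and (p1 implies (p1 implies not p1)).
So the root u forces ((not p1 implies p1) and (p1 implies (p1 implies not p1))) implies (not p1 implies p1); the model is not a countermodel.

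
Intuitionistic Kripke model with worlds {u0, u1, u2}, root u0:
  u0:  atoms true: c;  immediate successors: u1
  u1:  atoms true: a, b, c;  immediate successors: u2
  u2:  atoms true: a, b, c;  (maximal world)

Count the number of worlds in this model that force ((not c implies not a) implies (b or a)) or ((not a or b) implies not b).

2

u0: does not force it — u0 does not force ((not c implies not a) implies (b or a)) or ((not a or b) implies not b): neither disjunct is forced at u0.
u1: forces it.
u2: forces it.
Worlds forcing the formula: {u1, u2}.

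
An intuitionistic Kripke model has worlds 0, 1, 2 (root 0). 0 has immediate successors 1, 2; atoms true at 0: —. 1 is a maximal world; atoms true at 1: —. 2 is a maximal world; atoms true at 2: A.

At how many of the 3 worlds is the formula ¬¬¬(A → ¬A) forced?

1

0: does not force it — 0 ⊮ ¬¬¬(A → ¬A) since 1 is accessible from 0 and 1 ⊩ ¬¬(A → ¬A).
1: does not force it — 1 ⊮ ¬¬¬(A → ¬A) since 1 is accessible from 1 and 1 ⊩ ¬¬(A → ¬A).
2: forces it.
Worlds forcing the formula: {2}.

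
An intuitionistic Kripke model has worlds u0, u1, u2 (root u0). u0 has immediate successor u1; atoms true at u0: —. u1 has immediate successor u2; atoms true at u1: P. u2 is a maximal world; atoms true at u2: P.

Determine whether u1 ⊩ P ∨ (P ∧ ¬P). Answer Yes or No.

u1 ⊩ P ∨ (P ∧ ¬P) via the disjunct P.

Yes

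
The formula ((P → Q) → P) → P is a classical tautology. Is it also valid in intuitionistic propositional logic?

No

This is Peirce's law, which is not intuitionistically valid.
A Kripke countermodel: worlds w0, w1; order generated by w0 ≤ w1; atoms true at each world — w0:{}; w1:{P}.
w0 ⊮ ((P → Q) → P) → P: already at w0 itself, w0 ⊩ (P → Q) → P but w0 ⊮ P.
w0 lacks atom P, so w0 ⊮ P.
So the root w0 does not force the formula.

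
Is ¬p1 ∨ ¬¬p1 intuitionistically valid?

This is the weak law of excluded middle, which is not intuitionistically valid.
A Kripke countermodel: worlds u, v, w; order generated by u ≤ v, u ≤ w; atoms true at each world — u:{}; v:{p1}; w:{}.
u ⊮ ¬p1 ∨ ¬¬p1: neither disjunct is forced at u.
u ⊮ ¬p1 since v is accessible from u and v ⊩ p1.
So the root u does not force the formula.

No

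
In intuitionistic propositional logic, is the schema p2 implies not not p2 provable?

This is double-negation introduction, which is intuitionistically derivable.
If a world forces p2 then every accessible world forces p2 (persistence), so none forces not p2; hence not not p2.

Yes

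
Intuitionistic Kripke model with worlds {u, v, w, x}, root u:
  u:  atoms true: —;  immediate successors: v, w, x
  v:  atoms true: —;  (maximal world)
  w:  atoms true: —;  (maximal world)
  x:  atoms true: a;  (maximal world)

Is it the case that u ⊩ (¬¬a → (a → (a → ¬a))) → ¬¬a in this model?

No

u ⊮ (¬¬a → (a → (a → ¬a))) → ¬¬a: at the accessible world v, v ⊩ ¬¬a → (a → (a → ¬a)) but v ⊮ ¬¬a.
v ⊮ ¬¬a since v is accessible from v and v ⊩ ¬a.
v ⊩ ¬a: no world accessible from v forces a.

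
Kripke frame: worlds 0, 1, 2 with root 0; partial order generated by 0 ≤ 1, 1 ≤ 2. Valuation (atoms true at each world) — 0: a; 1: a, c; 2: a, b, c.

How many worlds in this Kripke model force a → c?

2

0: does not force it — 0 ⊮ a → c: already at 0 itself, 0 ⊩ a but 0 ⊮ c.
1: forces it.
2: forces it.
Worlds forcing the formula: {1, 2}.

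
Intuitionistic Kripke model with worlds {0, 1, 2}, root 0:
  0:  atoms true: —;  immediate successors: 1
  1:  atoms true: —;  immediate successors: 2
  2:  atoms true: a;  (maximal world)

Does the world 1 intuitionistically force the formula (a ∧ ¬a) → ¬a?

1 ⊩ (a ∧ ¬a) → ¬a vacuously: no world accessible from 1 forces the antecedent a ∧ ¬a.

Yes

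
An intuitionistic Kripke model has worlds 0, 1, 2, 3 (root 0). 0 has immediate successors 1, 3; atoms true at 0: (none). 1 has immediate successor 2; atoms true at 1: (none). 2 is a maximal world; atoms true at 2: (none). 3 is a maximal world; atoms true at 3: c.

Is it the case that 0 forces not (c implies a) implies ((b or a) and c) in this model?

No

0 does not force not (c implies a) implies ((b or a) and c): at the accessible world 3, 3 forces not (c implies a) but 3 does not force (b or a) and c.
3 does not force (b or a) and c since 3 fails b or a.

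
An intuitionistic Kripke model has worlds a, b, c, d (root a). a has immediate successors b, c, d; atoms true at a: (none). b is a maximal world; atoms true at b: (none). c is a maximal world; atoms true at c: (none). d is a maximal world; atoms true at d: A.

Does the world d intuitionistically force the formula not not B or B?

No

d does not force not not B or B: neither disjunct is forced at d.
d does not force not not B since d is accessible from d and d forces not B.
d forces not B: no world accessible from d forces B.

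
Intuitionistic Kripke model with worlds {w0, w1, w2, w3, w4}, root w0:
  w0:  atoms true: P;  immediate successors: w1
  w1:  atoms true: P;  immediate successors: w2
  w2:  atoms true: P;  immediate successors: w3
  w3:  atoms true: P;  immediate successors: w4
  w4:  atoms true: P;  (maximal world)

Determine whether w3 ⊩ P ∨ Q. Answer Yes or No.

w3 ⊩ P ∨ Q via the disjunct P.

Yes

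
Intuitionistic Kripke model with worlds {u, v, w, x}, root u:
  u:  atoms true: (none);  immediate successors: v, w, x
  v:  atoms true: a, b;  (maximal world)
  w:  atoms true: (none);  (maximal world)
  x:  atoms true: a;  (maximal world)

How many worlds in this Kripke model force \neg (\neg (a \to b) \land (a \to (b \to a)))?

2

u: does not force it — u \nVdash \neg (\neg (a \to b) \land (a \to (b \to a))) since x is accessible from u and x \Vdash \neg (a \to b) \land (a \to (b \to a)).
v: forces it.
w: forces it.
x: does not force it.
Worlds forcing the formula: {v, w}.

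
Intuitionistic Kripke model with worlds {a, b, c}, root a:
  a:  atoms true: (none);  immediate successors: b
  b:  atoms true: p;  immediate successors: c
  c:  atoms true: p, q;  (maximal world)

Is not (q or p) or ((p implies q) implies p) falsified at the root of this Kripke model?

No

a forces not (q or p) or ((p implies q) implies p) via the disjunct (p implies q) implies p.
So the root a forces not (q or p) or ((p implies q) implies p); the model is not a countermodel.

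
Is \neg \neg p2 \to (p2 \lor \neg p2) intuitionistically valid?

This is a variant of double-negation elimination (deriving excluded middle from double negation), which is not intuitionistically valid.
A Kripke countermodel: worlds u, v; order generated by u \le v; atoms true at each world — u:{}; v:{p2}.
u \nVdash \neg \neg p2 \to (p2 \lor \neg p2): already at u itself, u \Vdash \neg \neg p2 but u \nVdash p2 \lor \neg p2.
u \nVdash p2 \lor \neg p2: neither disjunct is forced at u.
u lacks atom p2, so u \nVdash p2.
So the root u does not force the formula.

No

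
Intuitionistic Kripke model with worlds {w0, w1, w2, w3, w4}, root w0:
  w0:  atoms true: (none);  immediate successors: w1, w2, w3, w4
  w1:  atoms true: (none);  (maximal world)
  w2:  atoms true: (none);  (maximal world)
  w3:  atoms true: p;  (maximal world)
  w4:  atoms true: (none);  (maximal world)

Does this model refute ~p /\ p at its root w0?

w0 ||-/- ~p /\ p since w0 fails ~p.
So the root w0 does not force ~p /\ p; the model is a countermodel.

Yes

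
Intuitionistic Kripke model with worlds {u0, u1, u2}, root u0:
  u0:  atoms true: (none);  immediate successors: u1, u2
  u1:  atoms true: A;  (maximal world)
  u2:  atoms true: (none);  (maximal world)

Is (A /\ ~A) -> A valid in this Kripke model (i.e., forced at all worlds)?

Yes

u0 ||- (A /\ ~A) -> A vacuously: no world accessible from u0 forces the antecedent A /\ ~A.
Since the root u0 forces (A /\ ~A) -> A and forcing is persistent (monotone upward), every world forces it.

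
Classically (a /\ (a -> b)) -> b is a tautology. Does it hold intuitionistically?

This is modus ponens in implicational form, which is intuitionistically derivable.
If a world forces a and a -> b, then applying the implication at that world (which is accessible from itself) gives b.

Yes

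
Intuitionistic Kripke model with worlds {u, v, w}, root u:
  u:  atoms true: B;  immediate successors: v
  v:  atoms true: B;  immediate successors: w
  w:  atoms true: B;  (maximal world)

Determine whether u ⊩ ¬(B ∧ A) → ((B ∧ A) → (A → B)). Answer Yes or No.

Yes

u ⊩ ¬(B ∧ A) → ((B ∧ A) → (A → B)): every world accessible from u that forces ¬(B ∧ A) (namely u, v, w) also forces (B ∧ A) → (A → B).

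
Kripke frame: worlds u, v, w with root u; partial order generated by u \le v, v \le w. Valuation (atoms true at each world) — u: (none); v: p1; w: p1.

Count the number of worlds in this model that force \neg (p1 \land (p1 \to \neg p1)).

3

u: forces it.
v: forces it.
w: forces it.
Worlds forcing the formula: {u, v, w}.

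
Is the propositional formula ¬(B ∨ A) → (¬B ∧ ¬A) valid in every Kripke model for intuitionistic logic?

Yes

This is a constructively valid De Morgan direction (negated disjunction to conjunction of negations), which is intuitionistically derivable.
From ¬(B ∨ A): if B held then B ∨ A would, contradiction — so ¬B; similarly ¬A.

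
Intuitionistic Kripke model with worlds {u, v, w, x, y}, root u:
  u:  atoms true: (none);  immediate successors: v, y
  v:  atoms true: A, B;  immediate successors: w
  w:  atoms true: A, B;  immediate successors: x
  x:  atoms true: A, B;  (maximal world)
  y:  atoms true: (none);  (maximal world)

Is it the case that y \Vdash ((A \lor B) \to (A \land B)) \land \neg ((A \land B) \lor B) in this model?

y \Vdash ((A \lor B) \to (A \land B)) \land \neg ((A \land B) \lor B) since y forces both conjuncts.

Yes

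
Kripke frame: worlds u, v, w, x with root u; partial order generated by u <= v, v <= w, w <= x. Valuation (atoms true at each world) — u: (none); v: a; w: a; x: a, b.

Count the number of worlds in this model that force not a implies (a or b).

u: forces it.
v: forces it.
w: forces it.
x: forces it.
Worlds forcing the formula: {u, v, w, x}.

4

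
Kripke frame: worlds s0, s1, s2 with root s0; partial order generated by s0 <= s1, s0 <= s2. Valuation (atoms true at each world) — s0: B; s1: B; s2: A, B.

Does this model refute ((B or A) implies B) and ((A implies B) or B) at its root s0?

s0 forces ((B or A) implies B) and ((A implies B) or B) since s0 forces both conjuncts.
So the root s0 forces ((B or A) implies B) and ((A implies B) or B); the model is not a countermodel.

No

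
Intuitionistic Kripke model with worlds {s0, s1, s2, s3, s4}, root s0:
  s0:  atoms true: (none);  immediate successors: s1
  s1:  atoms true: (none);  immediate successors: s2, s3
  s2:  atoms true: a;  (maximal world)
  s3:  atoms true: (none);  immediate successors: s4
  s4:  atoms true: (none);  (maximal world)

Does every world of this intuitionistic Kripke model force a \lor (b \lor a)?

No

Not every world: s0 \nVdash a \lor (b \lor a).
s0 \nVdash a \lor (b \lor a): neither disjunct is forced at s0.
s0 lacks atom a, so s0 \nVdash a.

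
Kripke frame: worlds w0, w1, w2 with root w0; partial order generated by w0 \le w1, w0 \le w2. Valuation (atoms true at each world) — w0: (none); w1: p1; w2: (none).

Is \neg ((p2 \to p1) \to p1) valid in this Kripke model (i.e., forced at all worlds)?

Not every world: w0 \nVdash \neg ((p2 \to p1) \to p1).
w0 \nVdash \neg ((p2 \to p1) \to p1) since w1 is accessible from w0 and w1 \Vdash (p2 \to p1) \to p1.
w1 \Vdash (p2 \to p1) \to p1: every world accessible from w1 that forces p2 \to p1 (namely w1) also forces p1.

No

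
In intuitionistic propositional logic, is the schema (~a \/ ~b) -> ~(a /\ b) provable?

Yes

This is a constructively valid De Morgan direction (disjunction of negations to negated conjunction), which is intuitionistically derivable.
If ~a holds at a world then no accessible world forces a, hence none forces a /\ b; likewise for ~b.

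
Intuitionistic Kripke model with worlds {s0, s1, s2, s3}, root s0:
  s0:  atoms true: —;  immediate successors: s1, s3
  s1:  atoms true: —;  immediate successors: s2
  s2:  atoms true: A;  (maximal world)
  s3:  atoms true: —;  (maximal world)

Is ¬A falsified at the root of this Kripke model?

Yes

s0 ⊮ ¬A since s2 is accessible from s0 and s2 ⊩ A.
So the root s0 does not force ¬A; the model is a countermodel.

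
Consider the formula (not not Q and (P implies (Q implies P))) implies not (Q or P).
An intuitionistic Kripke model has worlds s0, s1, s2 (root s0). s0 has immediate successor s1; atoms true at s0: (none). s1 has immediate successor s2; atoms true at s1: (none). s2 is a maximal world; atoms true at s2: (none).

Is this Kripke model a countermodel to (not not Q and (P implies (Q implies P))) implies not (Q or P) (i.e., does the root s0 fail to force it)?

No

s0 forces (not not Q and (P implies (Q implies P))) implies not (Q or P) vacuously: no world accessible from s0 forces the antecedent not not Q and (P implies (Q implies P)).
So the root s0 forces (not not Q and (P implies (Q implies P))) implies not (Q or P); the model is not a countermodel.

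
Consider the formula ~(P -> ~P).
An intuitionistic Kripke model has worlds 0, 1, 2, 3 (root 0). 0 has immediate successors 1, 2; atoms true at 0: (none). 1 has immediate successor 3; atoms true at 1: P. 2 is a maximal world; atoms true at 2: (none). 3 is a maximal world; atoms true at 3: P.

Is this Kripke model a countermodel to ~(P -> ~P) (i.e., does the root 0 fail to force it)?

0 ||-/- ~(P -> ~P) since 2 is accessible from 0 and 2 ||- P -> ~P.
2 ||- P -> ~P vacuously: no world accessible from 2 forces the antecedent P.
So the root 0 does not force ~(P -> ~P); the model is a countermodel.

Yes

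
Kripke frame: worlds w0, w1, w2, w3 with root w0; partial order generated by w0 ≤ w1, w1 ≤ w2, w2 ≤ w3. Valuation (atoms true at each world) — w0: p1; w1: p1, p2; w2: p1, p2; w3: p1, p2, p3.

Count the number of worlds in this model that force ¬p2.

0

w0: does not force it — w0 ⊮ ¬p2 since w1 is accessible from w0 and w1 ⊩ p2.
w1: does not force it — w1 ⊮ ¬p2 since w1 is accessible from w1 and w1 ⊩ p2.
w2: does not force it — w2 ⊮ ¬p2 since w2 is accessible from w2 and w2 ⊩ p2.
w3: does not force it.
Worlds forcing the formula: { }.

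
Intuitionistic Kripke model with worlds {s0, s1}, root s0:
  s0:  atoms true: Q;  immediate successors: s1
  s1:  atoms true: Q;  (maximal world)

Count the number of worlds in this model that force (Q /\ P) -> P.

s0: forces it.
s1: forces it.
Worlds forcing the formula: {s0, s1}.

2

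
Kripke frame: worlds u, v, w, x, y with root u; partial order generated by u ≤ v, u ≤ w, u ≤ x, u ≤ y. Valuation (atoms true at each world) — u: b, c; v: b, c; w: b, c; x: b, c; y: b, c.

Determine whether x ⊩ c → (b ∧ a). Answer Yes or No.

x ⊮ c → (b ∧ a): already at x itself, x ⊩ c but x ⊮ b ∧ a.
x ⊮ b ∧ a since x fails a.

No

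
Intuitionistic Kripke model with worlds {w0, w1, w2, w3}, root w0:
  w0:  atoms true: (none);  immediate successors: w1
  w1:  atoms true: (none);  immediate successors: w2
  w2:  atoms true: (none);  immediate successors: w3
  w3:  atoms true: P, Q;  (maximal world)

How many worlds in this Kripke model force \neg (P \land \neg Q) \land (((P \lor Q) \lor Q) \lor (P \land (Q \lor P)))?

w0: does not force it — w0 \nVdash \neg (P \land \neg Q) \land (((P \lor Q) \lor Q) \lor (P \land (Q \lor P))) since w0 fails ((P \lor Q) \lor Q) \lor (P \land (Q \lor P)).
w1: does not force it — w1 \nVdash \neg (P \land \neg Q) \land (((P \lor Q) \lor Q) \lor (P \land (Q \lor P))) since w1 fails ((P \lor Q) \lor Q) \lor (P \land (Q \lor P)).
w2: does not force it — w2 \nVdash \neg (P \land \neg Q) \land (((P \lor Q) \lor Q) \lor (P \land (Q \lor P))) since w2 fails ((P \lor Q) \lor Q) \lor (P \land (Q \lor P)).
w3: forces it.
Worlds forcing the formula: {w3}.

1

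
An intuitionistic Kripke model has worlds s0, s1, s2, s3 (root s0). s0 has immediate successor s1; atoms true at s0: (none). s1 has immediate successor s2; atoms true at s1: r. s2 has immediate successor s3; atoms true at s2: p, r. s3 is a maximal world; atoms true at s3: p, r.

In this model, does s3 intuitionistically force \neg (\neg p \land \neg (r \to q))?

Yes

s3 \Vdash \neg (\neg p \land \neg (r \to q)): no world accessible from s3 forces \neg p \land \neg (r \to q).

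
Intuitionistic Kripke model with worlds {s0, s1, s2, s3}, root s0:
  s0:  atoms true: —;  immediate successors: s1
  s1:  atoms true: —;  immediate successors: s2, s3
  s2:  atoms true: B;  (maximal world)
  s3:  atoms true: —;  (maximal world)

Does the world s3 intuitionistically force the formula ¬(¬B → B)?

s3 ⊩ ¬(¬B → B): no world accessible from s3 forces ¬B → B.

Yes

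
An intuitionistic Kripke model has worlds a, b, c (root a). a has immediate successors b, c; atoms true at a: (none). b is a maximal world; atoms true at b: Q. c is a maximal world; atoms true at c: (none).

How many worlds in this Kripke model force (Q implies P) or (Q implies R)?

a: does not force it — a does not force (Q implies P) or (Q implies R): neither disjunct is forced at a.
b: does not force it — b does not force (Q implies P) or (Q implies R): neither disjunct is forced at b.
c: forces it.
Worlds forcing the formula: {c}.

1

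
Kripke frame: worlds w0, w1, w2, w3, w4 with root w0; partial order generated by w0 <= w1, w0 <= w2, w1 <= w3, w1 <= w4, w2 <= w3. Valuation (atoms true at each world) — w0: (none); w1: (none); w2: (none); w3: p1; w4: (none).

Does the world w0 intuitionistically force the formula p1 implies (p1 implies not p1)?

w0 does not force p1 implies (p1 implies not p1): at the accessible world w3, w3 forces p1 but w3 does not force p1 implies not p1.
w3 does not force p1 implies not p1: already at w3 itself, w3 forces p1 but w3 does not force not p1.
w3 does not force not p1 since w3 is accessible from w3 and w3 forces p1.

No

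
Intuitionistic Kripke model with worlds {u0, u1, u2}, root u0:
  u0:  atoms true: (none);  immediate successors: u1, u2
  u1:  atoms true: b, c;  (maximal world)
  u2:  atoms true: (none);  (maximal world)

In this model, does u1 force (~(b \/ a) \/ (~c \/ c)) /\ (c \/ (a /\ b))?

Yes

u1 ||- (~(b \/ a) \/ (~c \/ c)) /\ (c \/ (a /\ b)) since u1 forces both conjuncts.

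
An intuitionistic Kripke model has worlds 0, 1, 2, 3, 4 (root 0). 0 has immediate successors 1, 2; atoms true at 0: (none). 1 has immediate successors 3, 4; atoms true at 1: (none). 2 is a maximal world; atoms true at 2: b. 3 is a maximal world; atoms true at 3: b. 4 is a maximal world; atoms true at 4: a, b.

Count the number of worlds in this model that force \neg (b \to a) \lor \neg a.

2

0: does not force it — 0 \nVdash \neg (b \to a) \lor \neg a: neither disjunct is forced at 0.
1: does not force it — 1 \nVdash \neg (b \to a) \lor \neg a: neither disjunct is forced at 1.
2: forces it.
3: forces it.
4: does not force it — 4 \nVdash \neg (b \to a) \lor \neg a: neither disjunct is forced at 4.
Worlds forcing the formula: {2, 3}.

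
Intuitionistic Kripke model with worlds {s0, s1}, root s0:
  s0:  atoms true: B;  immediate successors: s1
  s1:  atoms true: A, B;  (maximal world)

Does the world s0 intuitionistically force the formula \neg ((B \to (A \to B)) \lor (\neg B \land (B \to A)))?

s0 \nVdash \neg ((B \to (A \to B)) \lor (\neg B \land (B \to A))) since s0 is accessible from s0 and s0 \Vdash (B \to (A \to B)) \lor (\neg B \land (B \to A)).
s0 \Vdash (B \to (A \to B)) \lor (\neg B \land (B \to A)) via the disjunct B \to (A \to B).

No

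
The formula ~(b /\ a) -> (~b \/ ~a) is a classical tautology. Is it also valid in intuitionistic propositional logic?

This is the constructively invalid direction of De Morgan's law for conjunction, which is not intuitionistically valid.
A Kripke countermodel: worlds 0, 1, 2; order generated by 0 <= 1, 0 <= 2; atoms true at each world — 0:{}; 1:{b}; 2:{a}.
0 ||-/- ~(b /\ a) -> (~b \/ ~a): already at 0 itself, 0 ||- ~(b /\ a) but 0 ||-/- ~b \/ ~a.
0 ||-/- ~b \/ ~a: neither disjunct is forced at 0.
0 ||-/- ~b since 1 is accessible from 0 and 1 ||- b.
So the root 0 does not force the formula.

No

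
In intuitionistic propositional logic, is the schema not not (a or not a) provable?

Yes

This is the double negation of excluded middle, which is intuitionistically derivable.
Assuming not (a or not a): from a we'd get a or not a, so not a; but then a or not a again — contradiction. Hence not not (a or not a).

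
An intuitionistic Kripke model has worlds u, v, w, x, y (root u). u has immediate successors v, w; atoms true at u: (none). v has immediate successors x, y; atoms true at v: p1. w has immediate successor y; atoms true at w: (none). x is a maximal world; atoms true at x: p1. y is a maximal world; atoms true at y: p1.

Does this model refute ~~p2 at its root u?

Yes

u ||-/- ~~p2 since u is accessible from u and u ||- ~p2.
u ||- ~p2: no world accessible from u forces p2.
So the root u does not force ~~p2; the model is a countermodel.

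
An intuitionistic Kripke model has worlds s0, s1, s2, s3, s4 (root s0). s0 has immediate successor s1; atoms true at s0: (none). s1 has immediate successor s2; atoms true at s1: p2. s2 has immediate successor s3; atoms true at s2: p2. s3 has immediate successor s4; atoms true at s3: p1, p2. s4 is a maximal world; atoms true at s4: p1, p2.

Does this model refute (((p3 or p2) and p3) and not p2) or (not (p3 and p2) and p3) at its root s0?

s0 does not force (((p3 or p2) and p3) and not p2) or (not (p3 and p2) and p3): neither disjunct is forced at s0.
s0 does not force ((p3 or p2) and p3) and not p2 since s0 fails (p3 or p2) and p3.
So the root s0 does not force (((p3 or p2) and p3) and not p2) or (not (p3 and p2) and p3); the model is a countermodel.

Yes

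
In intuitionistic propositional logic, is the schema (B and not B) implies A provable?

Yes

This is an instance of ex falso quodlibet, which is intuitionistically derivable.
No world can force both B and not B, so the antecedent B and not B is never forced and the implication holds vacuously at every world.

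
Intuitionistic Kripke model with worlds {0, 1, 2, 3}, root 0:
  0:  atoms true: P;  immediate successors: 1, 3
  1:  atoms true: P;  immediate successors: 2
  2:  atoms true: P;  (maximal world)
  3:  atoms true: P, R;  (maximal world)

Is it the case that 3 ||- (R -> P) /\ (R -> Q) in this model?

3 ||-/- (R -> P) /\ (R -> Q) since 3 fails R -> Q.

No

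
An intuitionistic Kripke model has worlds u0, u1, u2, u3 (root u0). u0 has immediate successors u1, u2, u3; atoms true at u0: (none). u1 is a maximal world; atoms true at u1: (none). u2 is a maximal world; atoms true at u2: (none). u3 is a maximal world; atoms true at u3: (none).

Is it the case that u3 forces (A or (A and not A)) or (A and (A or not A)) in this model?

No

u3 does not force (A or (A and not A)) or (A and (A or not A)): neither disjunct is forced at u3.
u3 does not force A or (A and not A): neither disjunct is forced at u3.
u3 lacks atom A, so u3 does not force A.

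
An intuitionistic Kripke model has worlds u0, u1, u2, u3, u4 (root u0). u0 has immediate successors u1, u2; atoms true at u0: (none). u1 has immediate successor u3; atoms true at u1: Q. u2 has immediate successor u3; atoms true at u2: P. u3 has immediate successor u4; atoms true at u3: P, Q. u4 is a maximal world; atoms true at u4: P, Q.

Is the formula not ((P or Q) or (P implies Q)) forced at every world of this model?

Not every world: u0 does not force not ((P or Q) or (P implies Q)).
u0 does not force not ((P or Q) or (P implies Q)) since u1 is accessible from u0 and u1 forces (P or Q) or (P implies Q).
u1 forces (P or Q) or (P implies Q) via the disjunct P or Q.

No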